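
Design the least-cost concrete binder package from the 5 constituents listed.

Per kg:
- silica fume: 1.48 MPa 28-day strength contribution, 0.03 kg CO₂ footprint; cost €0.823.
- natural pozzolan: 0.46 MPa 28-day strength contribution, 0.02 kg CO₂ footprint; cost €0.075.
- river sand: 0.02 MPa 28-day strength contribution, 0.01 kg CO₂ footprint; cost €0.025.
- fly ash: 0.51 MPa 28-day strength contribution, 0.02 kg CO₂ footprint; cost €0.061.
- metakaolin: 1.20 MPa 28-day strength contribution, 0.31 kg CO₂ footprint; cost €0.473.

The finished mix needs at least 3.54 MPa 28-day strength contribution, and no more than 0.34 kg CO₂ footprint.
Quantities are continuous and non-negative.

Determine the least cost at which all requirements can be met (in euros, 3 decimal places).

Let x1 = kg of silica fume, x2 = kg of natural pozzolan, x3 = kg of river sand, x4 = kg of fly ash, x5 = kg of metakaolin.
Minimize 0.823x1 + 0.075x2 + 0.025x3 + 0.061x4 + 0.473x5 s.t.:
  1.48x1 + 0.46x2 + 0.02x3 + 0.51x4 + 1.2x5 ≥ 3.54   (28-day strength contribution)
  0.03x1 + 0.02x2 + 0.01x3 + 0.02x4 + 0.31x5 ≤ 0.34   (CO₂ footprint)
  x1, x2, x3, x4, x5 ≥ 0.
At the optimum only fly ash is positive (silica fume, natural pozzolan, river sand, metakaolin = 0). The 28-day strength contribution requirement is met with equality.
Solving gives x4 = 6.941.
Objective = 0.061·6.941 = 0.42340.

€0.423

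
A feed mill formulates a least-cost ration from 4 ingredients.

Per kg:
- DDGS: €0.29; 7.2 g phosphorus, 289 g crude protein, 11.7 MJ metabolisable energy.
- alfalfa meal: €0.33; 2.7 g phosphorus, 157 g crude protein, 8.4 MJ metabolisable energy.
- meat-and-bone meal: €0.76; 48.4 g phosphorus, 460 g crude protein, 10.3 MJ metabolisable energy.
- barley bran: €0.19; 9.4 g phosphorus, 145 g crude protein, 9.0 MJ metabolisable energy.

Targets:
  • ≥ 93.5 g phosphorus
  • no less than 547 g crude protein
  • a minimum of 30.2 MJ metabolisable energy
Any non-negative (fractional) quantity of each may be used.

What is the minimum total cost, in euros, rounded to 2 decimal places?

€1.53

Treat it as an LP. Let x1 = kg of DDGS, x2 = kg of alfalfa meal, x3 = kg of meat-and-bone meal, x4 = kg of barley bran.
min 0.29x1 + 0.33x2 + 0.76x3 + 0.19x4 subject to:
  7.2x1 + 2.7x2 + 48.4x3 + 9.4x4 ≥ 93.5   (phosphorus)
  289x1 + 157x2 + 460x3 + 145x4 ≥ 547   (crude protein)
  11.7x1 + 8.4x2 + 10.3x3 + 9x4 ≥ 30.2   (metabolisable energy)
  x1, x2, x3, x4 ≥ 0.
The optimal basis is {meat-and-bone meal, barley bran}; DDGS, alfalfa meal drop out. The phosphorus and metabolisable energy requirements are met with equality.
Optimal quantities: meat-and-bone meal = 1.646 kg, barley bran = 1.472 kg.
Objective = 0.76·1.646 + 0.19·1.472 = 1.5306.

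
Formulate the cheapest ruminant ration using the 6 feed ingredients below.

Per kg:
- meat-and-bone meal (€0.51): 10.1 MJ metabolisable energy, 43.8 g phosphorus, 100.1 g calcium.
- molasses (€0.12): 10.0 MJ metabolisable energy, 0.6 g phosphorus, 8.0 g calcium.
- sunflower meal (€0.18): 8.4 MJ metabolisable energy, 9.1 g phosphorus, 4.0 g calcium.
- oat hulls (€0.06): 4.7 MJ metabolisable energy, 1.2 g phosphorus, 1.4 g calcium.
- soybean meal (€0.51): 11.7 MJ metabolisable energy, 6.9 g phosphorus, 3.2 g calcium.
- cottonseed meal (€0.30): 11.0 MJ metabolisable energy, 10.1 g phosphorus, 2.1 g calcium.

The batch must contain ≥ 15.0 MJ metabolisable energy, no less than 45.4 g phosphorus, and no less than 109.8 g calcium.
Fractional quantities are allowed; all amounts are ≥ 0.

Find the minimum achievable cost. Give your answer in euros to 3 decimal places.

Set it up as a linear program. Let x1 = kg of meat-and-bone meal, x2 = kg of molasses, x3 = kg of sunflower meal, x4 = kg of oat hulls, x5 = kg of soybean meal, x6 = kg of cottonseed meal.
Minimise 0.51x1 + 0.12x2 + 0.18x3 + 0.06x4 + 0.51x5 + 0.3x6 s.t.:
  10.1x1 + 10x2 + 8.4x3 + 4.7x4 + 11.7x5 + 11x6 ≥ 15   (metabolisable energy)
  43.8x1 + 0.6x2 + 9.1x3 + 1.2x4 + 6.9x5 + 10.1x6 ≥ 45.4   (phosphorus)
  100.1x1 + 8x2 + 4x3 + 1.4x4 + 3.2x5 + 2.1x6 ≥ 109.8   (calcium)
  x1, x2, x3, x4, x5, x6 ≥ 0.
The optimal basis is {meat-and-bone meal, molasses}; sunflower meal, oat hulls, soybean meal, cottonseed meal drop out. The metabolisable energy and calcium requirements are met with equality.
So meat-and-bone meal = 1.063 kg, molasses = 0.4266 kg.
Hence cost = 0.51·1.063 + 0.12·0.4266 = €0.59332.

€0.593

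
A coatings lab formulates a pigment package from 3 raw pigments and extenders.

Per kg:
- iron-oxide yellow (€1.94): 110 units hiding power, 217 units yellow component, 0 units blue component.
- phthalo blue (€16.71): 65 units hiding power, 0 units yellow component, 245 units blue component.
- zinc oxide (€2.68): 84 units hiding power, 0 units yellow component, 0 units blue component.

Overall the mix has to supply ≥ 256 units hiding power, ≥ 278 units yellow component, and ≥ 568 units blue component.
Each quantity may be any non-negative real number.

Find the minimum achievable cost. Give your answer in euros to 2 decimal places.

€41.23

Let x1 = kg of iron-oxide yellow, x2 = kg of phthalo blue, x3 = kg of zinc oxide.
min 1.94x1 + 16.71x2 + 2.68x3 subject to:
  110x1 + 65x2 + 84x3 ≥ 256   (hiding power)
  217x1 ≥ 278   (yellow component)
  245x2 ≥ 568   (blue component)
  x1, x2, x3 ≥ 0.
The cheapest feasible vertex uses only iron-oxide yellow, phthalo blue; zinc oxide is not used. Binding constraints: yellow component and blue component.
That vertex is x1 = 1.2811, x2 = 2.3184.
Cost = 1.94·1.2811 + 16.71·2.3184 = 41.2258.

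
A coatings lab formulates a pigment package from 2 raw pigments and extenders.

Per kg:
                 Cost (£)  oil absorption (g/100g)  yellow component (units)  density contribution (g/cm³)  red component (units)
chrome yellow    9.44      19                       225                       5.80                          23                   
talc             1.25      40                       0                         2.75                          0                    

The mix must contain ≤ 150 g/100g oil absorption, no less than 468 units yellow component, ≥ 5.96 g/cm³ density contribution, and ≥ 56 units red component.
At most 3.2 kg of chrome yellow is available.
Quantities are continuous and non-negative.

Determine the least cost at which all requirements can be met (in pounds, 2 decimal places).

£22.98

Treat it as an LP. Let x1 = kg of chrome yellow, x2 = kg of talc.
Minimize 9.44x1 + 1.25x2 subject to:
  19x1 + 40x2 ≤ 150   (oil absorption)
  225x1 ≥ 468   (yellow component)
  5.8x1 + 2.75x2 ≥ 5.96   (density contribution)
  23x1 ≥ 56   (red component)
  x1 ≤ 3.2
  x1, x2 ≥ 0.
The optimal basis is {chrome yellow}; talc drops out. Binding constraint: red component.
Solving gives x1 = 2.4348.
Cost = 9.44·2.4348 = 22.9845.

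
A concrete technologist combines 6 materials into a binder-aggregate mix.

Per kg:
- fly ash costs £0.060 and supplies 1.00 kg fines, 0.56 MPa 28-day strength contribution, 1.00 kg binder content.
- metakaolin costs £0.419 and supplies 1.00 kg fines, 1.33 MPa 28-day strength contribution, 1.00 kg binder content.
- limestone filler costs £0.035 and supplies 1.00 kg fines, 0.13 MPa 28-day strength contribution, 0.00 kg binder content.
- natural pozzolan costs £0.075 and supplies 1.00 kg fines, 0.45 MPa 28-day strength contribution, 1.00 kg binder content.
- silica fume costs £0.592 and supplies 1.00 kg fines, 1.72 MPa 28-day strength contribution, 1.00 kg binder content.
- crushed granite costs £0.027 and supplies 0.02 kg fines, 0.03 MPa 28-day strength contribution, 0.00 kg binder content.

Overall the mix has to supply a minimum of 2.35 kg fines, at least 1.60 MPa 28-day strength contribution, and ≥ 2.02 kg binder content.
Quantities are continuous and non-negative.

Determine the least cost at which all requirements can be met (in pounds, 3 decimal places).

Let x1 = kg of fly ash, x2 = kg of metakaolin, x3 = kg of limestone filler, x4 = kg of natural pozzolan, x5 = kg of silica fume, x6 = kg of crushed granite.
min 0.06x1 + 0.419x2 + 0.035x3 + 0.075x4 + 0.592x5 + 0.027x6 subject to:
  1x1 + 1x2 + 1x3 + 1x4 + 1x5 + 0.02x6 ≥ 2.35   (fines)
  0.56x1 + 1.33x2 + 0.13x3 + 0.45x4 + 1.72x5 + 0.03x6 ≥ 1.6   (28-day strength contribution)
  1x1 + 1x2 + 1x4 + 1x5 ≥ 2.02   (binder content)
  x1, x2, x3, x4, x5, x6 ≥ 0.
At the optimum only fly ash is positive (metakaolin, limestone filler, natural pozzolan, silica fume, crushed granite = 0). There the 28-day strength contribution constraint is tight.
So fly ash = 2.857 kg.
Cost = 0.06·2.857 = 0.17142.

£0.171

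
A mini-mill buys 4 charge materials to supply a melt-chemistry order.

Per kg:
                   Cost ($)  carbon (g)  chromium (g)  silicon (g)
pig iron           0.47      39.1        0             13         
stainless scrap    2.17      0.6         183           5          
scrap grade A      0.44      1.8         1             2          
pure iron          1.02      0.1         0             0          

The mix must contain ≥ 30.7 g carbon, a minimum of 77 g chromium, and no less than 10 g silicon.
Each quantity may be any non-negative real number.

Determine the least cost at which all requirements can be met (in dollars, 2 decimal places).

This is a linear program. Let x1 = kg of pig iron, x2 = kg of stainless scrap, x3 = kg of scrap grade A, x4 = kg of pure iron.
Minimize 0.47x1 + 2.17x2 + 0.44x3 + 1.02x4 with:
  39.1x1 + 0.6x2 + 1.8x3 + 0.1x4 ≥ 30.7   (carbon)
  183x2 + 1x3 ≥ 77   (chromium)
  13x1 + 5x2 + 2x3 ≥ 10   (silicon)
  x1, x2, x3, x4 ≥ 0.
The cheapest feasible vertex uses only pig iron, stainless scrap; scrap grade A, pure iron are not used. Binding constraints: carbon and chromium.
Optimal quantities: pig iron = 0.7787 kg, stainless scrap = 0.4208 kg.
Total cost: 0.47·0.7787 + 2.17·0.4208 = 1.2791.

$1.28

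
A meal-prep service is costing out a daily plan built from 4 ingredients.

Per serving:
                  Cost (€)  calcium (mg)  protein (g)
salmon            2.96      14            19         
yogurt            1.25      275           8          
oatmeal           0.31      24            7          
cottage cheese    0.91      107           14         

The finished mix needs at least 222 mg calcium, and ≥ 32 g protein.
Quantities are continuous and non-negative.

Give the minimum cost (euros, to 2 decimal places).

This is a linear program. Let x1 = servings of salmon, x2 = servings of yogurt, x3 = servings of oatmeal, x4 = servings of cottage cheese.
min 2.96x1 + 1.25x2 + 0.31x3 + 0.91x4 subject to:
  14x1 + 275x2 + 24x3 + 107x4 ≥ 222   (calcium)
  19x1 + 8x2 + 7x3 + 14x4 ≥ 32   (protein)
  x1, x2, x3, x4 ≥ 0.
At the optimum only yogurt, oatmeal are positive (salmon, cottage cheese = 0). The calcium and protein requirements are met with equality.
Optimal quantities: yogurt = 0.4535 servings, oatmeal = 4.053 servings.
Total cost: 1.25·0.4535 + 0.31·4.053 = 1.8233.

€1.82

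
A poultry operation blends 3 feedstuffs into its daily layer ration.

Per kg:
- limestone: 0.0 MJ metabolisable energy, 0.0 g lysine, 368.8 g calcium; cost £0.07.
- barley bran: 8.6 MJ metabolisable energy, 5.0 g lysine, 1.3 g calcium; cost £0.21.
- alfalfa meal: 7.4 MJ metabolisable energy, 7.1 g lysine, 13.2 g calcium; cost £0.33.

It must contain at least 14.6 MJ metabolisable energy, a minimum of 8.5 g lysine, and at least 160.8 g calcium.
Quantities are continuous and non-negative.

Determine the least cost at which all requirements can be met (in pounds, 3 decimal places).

Set it up as a linear program. Let x1 = kg of limestone, x2 = kg of barley bran, x3 = kg of alfalfa meal.
Minimise 0.07x1 + 0.21x2 + 0.33x3 with:
  8.6x2 + 7.4x3 ≥ 14.6   (metabolisable energy)
  5x2 + 7.1x3 ≥ 8.5   (lysine)
  368.8x1 + 1.3x2 + 13.2x3 ≥ 160.8   (calcium)
  x1, x2, x3 ≥ 0.
At the optimum only limestone, barley bran are positive (alfalfa meal = 0). The lysine and calcium requirements are met with equality.
That vertex is x1 = 0.43, x2 = 1.7.
Total cost: 0.07·0.43 + 0.21·1.7 = 0.38710.

£0.387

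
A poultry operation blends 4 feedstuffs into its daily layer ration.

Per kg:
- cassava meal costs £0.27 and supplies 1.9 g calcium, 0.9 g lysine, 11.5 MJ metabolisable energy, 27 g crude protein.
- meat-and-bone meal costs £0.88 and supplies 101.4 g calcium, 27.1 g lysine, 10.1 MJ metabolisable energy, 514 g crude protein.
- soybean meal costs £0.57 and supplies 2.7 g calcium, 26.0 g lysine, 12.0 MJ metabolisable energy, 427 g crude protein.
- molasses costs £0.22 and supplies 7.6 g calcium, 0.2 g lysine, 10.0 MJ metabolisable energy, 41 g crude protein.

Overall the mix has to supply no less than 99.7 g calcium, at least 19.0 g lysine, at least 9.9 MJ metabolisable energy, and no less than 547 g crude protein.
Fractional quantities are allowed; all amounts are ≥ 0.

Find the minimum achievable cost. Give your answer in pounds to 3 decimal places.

Let x1 = kg of cassava meal, x2 = kg of meat-and-bone meal, x3 = kg of soybean meal, x4 = kg of molasses.
Minimize 0.27x1 + 0.88x2 + 0.57x3 + 0.22x4 with:
  1.9x1 + 101.4x2 + 2.7x3 + 7.6x4 ≥ 99.7   (calcium)
  0.9x1 + 27.1x2 + 26x3 + 0.2x4 ≥ 19   (lysine)
  11.5x1 + 10.1x2 + 12x3 + 10x4 ≥ 9.9   (metabolisable energy)
  27x1 + 514x2 + 427x3 + 41x4 ≥ 547   (crude protein)
  x1, x2, x3, x4 ≥ 0.
The optimal basis is {meat-and-bone meal, soybean meal}; cassava meal, molasses drop out. There the calcium and crude protein constraints are tight.
Solving gives x2 = 0.9806, x3 = 0.1007.
Hence cost = 0.88·0.9806 + 0.57·0.1007 = £0.92033.

£0.920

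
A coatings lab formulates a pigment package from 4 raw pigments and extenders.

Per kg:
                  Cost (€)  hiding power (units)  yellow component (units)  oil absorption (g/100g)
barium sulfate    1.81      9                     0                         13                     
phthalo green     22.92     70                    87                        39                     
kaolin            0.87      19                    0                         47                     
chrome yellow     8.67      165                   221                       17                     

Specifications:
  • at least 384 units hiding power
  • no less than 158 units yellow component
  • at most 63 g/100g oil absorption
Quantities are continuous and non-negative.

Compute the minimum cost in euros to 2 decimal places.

€20.11

Let x1 = kg of barium sulfate, x2 = kg of phthalo green, x3 = kg of kaolin, x4 = kg of chrome yellow.
Minimise 1.81x1 + 22.92x2 + 0.87x3 + 8.67x4 subject to:
  9x1 + 70x2 + 19x3 + 165x4 ≥ 384   (hiding power)
  87x2 + 221x4 ≥ 158   (yellow component)
  13x1 + 39x2 + 47x3 + 17x4 ≤ 63   (oil absorption)
  x1, x2, x3, x4 ≥ 0.
The minimum-cost mix takes nothing from barium sulfate, phthalo green — only kaolin, chrome yellow. Binding constraints: hiding power and oil absorption.
So kaolin = 0.5203 kg, chrome yellow = 2.267 kg.
Total cost: 0.87·0.5203 + 8.67·2.267 = 20.1076.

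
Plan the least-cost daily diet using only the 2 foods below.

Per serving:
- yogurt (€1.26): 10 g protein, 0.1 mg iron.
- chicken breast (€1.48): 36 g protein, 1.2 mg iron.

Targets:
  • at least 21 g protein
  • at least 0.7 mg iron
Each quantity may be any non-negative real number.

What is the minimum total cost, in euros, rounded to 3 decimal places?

Set it up as a linear program. Let x1 = servings of yogurt, x2 = servings of chicken breast.
Minimize 1.26x1 + 1.48x2 with:
  10x1 + 36x2 ≥ 21   (protein)
  0.1x1 + 1.2x2 ≥ 0.7   (iron)
  x1, x2 ≥ 0.
At the optimum only chicken breast is positive (yogurt = 0). Binding constraints: protein and iron.
Solving gives x2 = 0.5833.
Total cost: 1.48·0.5833 = 0.86328.

€0.863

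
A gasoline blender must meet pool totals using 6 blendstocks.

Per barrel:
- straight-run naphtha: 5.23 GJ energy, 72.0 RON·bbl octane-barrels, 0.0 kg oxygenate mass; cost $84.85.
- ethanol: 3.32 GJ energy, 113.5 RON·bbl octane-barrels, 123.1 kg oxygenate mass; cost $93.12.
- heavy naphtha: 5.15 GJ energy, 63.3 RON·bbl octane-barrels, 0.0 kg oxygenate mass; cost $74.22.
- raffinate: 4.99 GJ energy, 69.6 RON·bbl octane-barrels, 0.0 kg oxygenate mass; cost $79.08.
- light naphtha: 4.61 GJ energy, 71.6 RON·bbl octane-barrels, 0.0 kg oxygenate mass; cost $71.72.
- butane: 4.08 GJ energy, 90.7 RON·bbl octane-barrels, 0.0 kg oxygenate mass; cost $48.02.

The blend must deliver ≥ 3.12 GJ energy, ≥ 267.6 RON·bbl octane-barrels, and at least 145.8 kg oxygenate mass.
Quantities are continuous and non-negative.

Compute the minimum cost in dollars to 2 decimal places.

Treat it as an LP. Let x1 = barrels of straight-run naphtha, x2 = barrels of ethanol, x3 = barrels of heavy naphtha, x4 = barrels of raffinate, x5 = barrels of light naphtha, x6 = barrels of butane.
min 84.85x1 + 93.12x2 + 74.22x3 + 79.08x4 + 71.72x5 + 48.02x6 s.t.:
  5.23x1 + 3.32x2 + 5.15x3 + 4.99x4 + 4.61x5 + 4.08x6 ≥ 3.12   (energy)
  72x1 + 113.5x2 + 63.3x3 + 69.6x4 + 71.6x5 + 90.7x6 ≥ 267.6   (octane-barrels)
  123.1x2 ≥ 145.8   (oxygenate mass)
  x1, x2, x3, x4, x5, x6 ≥ 0.
At the optimum only ethanol, butane are positive (straight-run naphtha, heavy naphtha, raffinate, light naphtha = 0). The octane-barrels and oxygenate mass requirements are met with equality.
Optimal quantities: ethanol = 1.1844 barrels, butane = 1.46825 barrels.
Cost = 93.12·1.1844 + 48.02·1.46825 = 180.7967.

$180.80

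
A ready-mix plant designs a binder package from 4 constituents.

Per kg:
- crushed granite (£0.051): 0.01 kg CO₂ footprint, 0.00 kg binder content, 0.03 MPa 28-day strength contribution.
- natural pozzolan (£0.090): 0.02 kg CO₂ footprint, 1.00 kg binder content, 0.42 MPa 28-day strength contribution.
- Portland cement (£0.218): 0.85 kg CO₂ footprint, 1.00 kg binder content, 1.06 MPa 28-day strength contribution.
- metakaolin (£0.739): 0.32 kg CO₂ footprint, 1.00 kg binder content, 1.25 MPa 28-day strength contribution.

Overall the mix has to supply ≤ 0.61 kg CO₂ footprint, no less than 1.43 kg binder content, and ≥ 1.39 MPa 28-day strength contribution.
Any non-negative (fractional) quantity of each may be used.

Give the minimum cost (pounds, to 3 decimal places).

£0.292

This is a linear program. Let x1 = kg of crushed granite, x2 = kg of natural pozzolan, x3 = kg of Portland cement, x4 = kg of metakaolin.
Minimise 0.051x1 + 0.09x2 + 0.218x3 + 0.739x4 s.t.:
  0.01x1 + 0.02x2 + 0.85x3 + 0.32x4 ≤ 0.61   (CO₂ footprint)
  1x2 + 1x3 + 1x4 ≥ 1.43   (binder content)
  0.03x1 + 0.42x2 + 1.06x3 + 1.25x4 ≥ 1.39   (28-day strength contribution)
  x1, x2, x3, x4 ≥ 0.
The optimal basis is {natural pozzolan, Portland cement}; crushed granite, metakaolin drop out. The CO₂ footprint and 28-day strength contribution requirements are met with equality.
So natural pozzolan = 1.593 kg, Portland cement = 0.6802 kg.
Objective = 0.09·1.593 + 0.218·0.6802 = 0.29165.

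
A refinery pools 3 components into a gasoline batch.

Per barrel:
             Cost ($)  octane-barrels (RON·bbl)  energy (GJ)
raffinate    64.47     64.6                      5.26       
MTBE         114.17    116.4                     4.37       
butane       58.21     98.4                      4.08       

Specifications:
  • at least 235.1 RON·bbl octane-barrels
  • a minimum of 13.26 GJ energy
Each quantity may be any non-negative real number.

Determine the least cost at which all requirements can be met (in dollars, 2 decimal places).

$174.80

Set it up as a linear program. Let x1 = barrels of raffinate, x2 = barrels of MTBE, x3 = barrels of butane.
Minimise 64.47x1 + 114.17x2 + 58.21x3 subject to:
  64.6x1 + 116.4x2 + 98.4x3 ≥ 235.1   (octane-barrels)
  5.26x1 + 4.37x2 + 4.08x3 ≥ 13.26   (energy)
  x1, x2, x3 ≥ 0.
At the optimum only raffinate, butane are positive (MTBE = 0). The octane-barrels and energy requirements are met with equality.
So raffinate = 1.36045 barrels, butane = 1.49609 barrels.
Cost = 64.47·1.36045 + 58.21·1.49609 = 174.7956.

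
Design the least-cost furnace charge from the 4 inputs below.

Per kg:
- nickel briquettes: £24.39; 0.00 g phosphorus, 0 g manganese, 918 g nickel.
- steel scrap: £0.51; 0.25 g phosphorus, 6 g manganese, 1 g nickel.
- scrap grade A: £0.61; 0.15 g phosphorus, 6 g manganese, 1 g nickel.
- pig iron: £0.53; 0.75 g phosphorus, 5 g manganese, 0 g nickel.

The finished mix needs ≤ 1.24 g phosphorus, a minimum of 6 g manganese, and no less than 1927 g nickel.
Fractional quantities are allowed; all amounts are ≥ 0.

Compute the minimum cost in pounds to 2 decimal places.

£51.68

Let x1 = kg of nickel briquettes, x2 = kg of steel scrap, x3 = kg of scrap grade A, x4 = kg of pig iron.
Minimize 24.39x1 + 0.51x2 + 0.61x3 + 0.53x4 s.t.:
  0.25x2 + 0.15x3 + 0.75x4 ≤ 1.24   (phosphorus)
  6x2 + 6x3 + 5x4 ≥ 6   (manganese)
  918x1 + 1x2 + 1x3 ≥ 1927   (nickel)
  x1, x2, x3, x4 ≥ 0.
The cheapest feasible vertex uses only nickel briquettes, steel scrap; scrap grade A, pig iron are not used. Binding constraints: manganese and nickel.
Solving gives x1 = 2.098, x2 = 1.
Hence cost = 24.39·2.098 + 0.51·1 = £51.6802.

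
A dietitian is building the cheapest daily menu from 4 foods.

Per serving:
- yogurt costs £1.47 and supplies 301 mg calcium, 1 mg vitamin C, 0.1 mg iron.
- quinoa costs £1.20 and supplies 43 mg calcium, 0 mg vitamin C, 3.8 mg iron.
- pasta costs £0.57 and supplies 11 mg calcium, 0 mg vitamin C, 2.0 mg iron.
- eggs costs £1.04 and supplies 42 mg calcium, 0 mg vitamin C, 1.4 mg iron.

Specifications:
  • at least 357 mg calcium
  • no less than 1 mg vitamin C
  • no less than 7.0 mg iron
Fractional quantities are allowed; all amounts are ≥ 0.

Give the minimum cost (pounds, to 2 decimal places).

Let x1 = servings of yogurt, x2 = servings of quinoa, x3 = servings of pasta, x4 = servings of eggs.
min 1.47x1 + 1.2x2 + 0.57x3 + 1.04x4 s.t.:
  301x1 + 43x2 + 11x3 + 42x4 ≥ 357   (calcium)
  1x1 ≥ 1   (vitamin C)
  0.1x1 + 3.8x2 + 2x3 + 1.4x4 ≥ 7   (iron)
  x1, x2, x3, x4 ≥ 0.
At the optimum only yogurt, pasta are positive (quinoa, eggs = 0). The calcium and iron requirements are met with equality.
Optimal quantities: yogurt = 1.06 servings, pasta = 3.447 servings.
Objective = 1.47·1.06 + 0.57·3.447 = 3.5230.

£3.52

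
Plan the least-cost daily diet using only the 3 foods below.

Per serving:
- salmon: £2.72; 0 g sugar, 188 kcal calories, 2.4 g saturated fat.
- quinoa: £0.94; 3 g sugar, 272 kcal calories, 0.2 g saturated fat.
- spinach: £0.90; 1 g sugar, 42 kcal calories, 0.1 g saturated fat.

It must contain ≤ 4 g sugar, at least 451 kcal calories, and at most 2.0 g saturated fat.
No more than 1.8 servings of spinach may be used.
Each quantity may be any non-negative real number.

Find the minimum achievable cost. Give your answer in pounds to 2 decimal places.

£2.53

Treat it as an LP. Let x1 = servings of salmon, x2 = servings of quinoa, x3 = servings of spinach.
Minimize 2.72x1 + 0.94x2 + 0.9x3 s.t.:
  3x2 + 1x3 ≤ 4   (sugar)
  188x1 + 272x2 + 42x3 ≥ 451   (calories)
  2.4x1 + 0.2x2 + 0.1x3 ≤ 2   (saturated fat)
  x3 ≤ 1.8
  x1, x2, x3 ≥ 0.
At the optimum only salmon, quinoa are positive (spinach = 0). The sugar and calories requirements are met with equality.
That vertex is x1 = 0.4699, x2 = 1.333.
Total cost: 2.72·0.4699 + 0.94·1.333 = 2.5311.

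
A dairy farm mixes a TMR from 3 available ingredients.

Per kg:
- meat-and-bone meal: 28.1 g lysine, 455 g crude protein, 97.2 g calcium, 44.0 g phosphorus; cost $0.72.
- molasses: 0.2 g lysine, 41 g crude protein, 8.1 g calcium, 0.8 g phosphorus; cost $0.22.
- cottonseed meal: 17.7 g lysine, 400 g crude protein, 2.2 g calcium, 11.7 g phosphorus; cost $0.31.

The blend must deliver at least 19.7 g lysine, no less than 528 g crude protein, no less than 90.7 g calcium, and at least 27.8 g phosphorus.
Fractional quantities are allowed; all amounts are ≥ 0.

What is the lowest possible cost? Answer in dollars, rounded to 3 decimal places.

$0.750

This is a linear program. Let x1 = kg of meat-and-bone meal, x2 = kg of molasses, x3 = kg of cottonseed meal.
Minimize 0.72x1 + 0.22x2 + 0.31x3 subject to:
  28.1x1 + 0.2x2 + 17.7x3 ≥ 19.7   (lysine)
  455x1 + 41x2 + 400x3 ≥ 528   (crude protein)
  97.2x1 + 8.1x2 + 2.2x3 ≥ 90.7   (calcium)
  44x1 + 0.8x2 + 11.7x3 ≥ 27.8   (phosphorus)
  x1, x2, x3 ≥ 0.
At the optimum only meat-and-bone meal, cottonseed meal are positive (molasses = 0). Binding constraints: crude protein and calcium.
So meat-and-bone meal = 0.9271 kg, cottonseed meal = 0.2654 kg.
Cost = 0.72·0.9271 + 0.31·0.2654 = 0.74979.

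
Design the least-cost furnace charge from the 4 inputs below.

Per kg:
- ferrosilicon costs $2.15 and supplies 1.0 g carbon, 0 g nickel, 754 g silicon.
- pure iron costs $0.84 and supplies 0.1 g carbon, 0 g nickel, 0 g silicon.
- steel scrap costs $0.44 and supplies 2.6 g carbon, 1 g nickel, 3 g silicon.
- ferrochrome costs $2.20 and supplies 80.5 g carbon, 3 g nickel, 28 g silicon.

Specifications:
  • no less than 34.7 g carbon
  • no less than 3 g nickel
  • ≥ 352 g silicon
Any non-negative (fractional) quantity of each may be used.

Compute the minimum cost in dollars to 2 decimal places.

Let x1 = kg of ferrosilicon, x2 = kg of pure iron, x3 = kg of steel scrap, x4 = kg of ferrochrome.
Minimise 2.15x1 + 0.84x2 + 0.44x3 + 2.2x4 s.t.:
  1x1 + 0.1x2 + 2.6x3 + 80.5x4 ≥ 34.7   (carbon)
  1x3 + 3x4 ≥ 3   (nickel)
  754x1 + 3x3 + 28x4 ≥ 352   (silicon)
  x1, x2, x3, x4 ≥ 0.
The optimal basis is {ferrosilicon, steel scrap, ferrochrome}; pure iron drops out. There the carbon, nickel, silicon constraints are tight.
That vertex is x1 = 0.4457, x3 = 1.908, x4 = 0.3639.
Total cost: 2.15·0.4457 + 0.44·1.908 + 2.2·0.3639 = 2.5984.

$2.60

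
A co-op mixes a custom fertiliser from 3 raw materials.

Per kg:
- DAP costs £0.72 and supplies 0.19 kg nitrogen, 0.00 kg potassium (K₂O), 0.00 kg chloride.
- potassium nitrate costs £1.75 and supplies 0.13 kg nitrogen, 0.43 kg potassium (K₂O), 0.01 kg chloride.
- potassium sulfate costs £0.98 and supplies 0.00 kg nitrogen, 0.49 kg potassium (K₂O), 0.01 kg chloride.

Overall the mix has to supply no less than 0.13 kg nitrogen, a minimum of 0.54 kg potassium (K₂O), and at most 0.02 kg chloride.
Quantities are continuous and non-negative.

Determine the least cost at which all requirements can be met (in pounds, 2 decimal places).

£1.57

This is a linear program. Let x1 = kg of DAP, x2 = kg of potassium nitrate, x3 = kg of potassium sulfate.
min 0.72x1 + 1.75x2 + 0.98x3 subject to:
  0.19x1 + 0.13x2 ≥ 0.13   (nitrogen)
  0.43x2 + 0.49x3 ≥ 0.54   (potassium (K₂O))
  0.01x2 + 0.01x3 ≤ 0.02   (chloride)
  x1, x2, x3 ≥ 0.
The optimal basis is {DAP, potassium sulfate}; potassium nitrate drops out. The nitrogen and potassium (K₂O) requirements are met with equality.
That vertex is x1 = 0.6842, x3 = 1.102.
Total cost: 0.72·0.6842 + 0.98·1.102 = 1.5726.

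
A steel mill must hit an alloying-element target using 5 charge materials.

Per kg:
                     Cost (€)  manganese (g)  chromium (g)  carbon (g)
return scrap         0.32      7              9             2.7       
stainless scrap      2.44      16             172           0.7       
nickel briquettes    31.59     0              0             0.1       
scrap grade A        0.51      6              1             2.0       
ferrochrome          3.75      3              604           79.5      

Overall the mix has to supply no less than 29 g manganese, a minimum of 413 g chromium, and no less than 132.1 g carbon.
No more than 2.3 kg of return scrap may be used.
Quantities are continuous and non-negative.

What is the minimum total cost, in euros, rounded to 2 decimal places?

This is a linear program. Let x1 = kg of return scrap, x2 = kg of stainless scrap, x3 = kg of nickel briquettes, x4 = kg of scrap grade A, x5 = kg of ferrochrome.
min 0.32x1 + 2.44x2 + 31.59x3 + 0.51x4 + 3.75x5 s.t.:
  7x1 + 16x2 + 6x4 + 3x5 ≥ 29   (manganese)
  9x1 + 172x2 + 1x4 + 604x5 ≥ 413   (chromium)
  2.7x1 + 0.7x2 + 0.1x3 + 2x4 + 79.5x5 ≥ 132.1   (carbon)
  x1 ≤ 2.3
  x1, x2, x3, x4, x5 ≥ 0.
The minimum-cost mix takes nothing from stainless scrap, nickel briquettes — only return scrap, scrap grade A, ferrochrome. There the manganese, carbon, the return scrap cap constraints are tight.
That vertex is x1 = 2.3, x4 = 1.376, x5 = 1.549.
Objective = 0.32·2.3 + 0.51·1.376 + 3.75·1.549 = 7.2465.

€7.25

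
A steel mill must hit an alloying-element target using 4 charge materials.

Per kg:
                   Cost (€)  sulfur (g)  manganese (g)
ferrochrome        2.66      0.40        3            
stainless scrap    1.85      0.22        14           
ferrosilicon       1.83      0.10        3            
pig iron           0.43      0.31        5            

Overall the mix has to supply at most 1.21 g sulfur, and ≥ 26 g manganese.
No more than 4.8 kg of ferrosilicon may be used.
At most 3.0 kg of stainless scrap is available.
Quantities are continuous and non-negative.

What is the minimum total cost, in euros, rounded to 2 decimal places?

€2.64

Treat it as an LP. Let x1 = kg of ferrochrome, x2 = kg of stainless scrap, x3 = kg of ferrosilicon, x4 = kg of pig iron.
min 2.66x1 + 1.85x2 + 1.83x3 + 0.43x4 with:
  0.4x1 + 0.22x2 + 0.1x3 + 0.31x4 ≤ 1.21   (sulfur)
  3x1 + 14x2 + 3x3 + 5x4 ≥ 26   (manganese)
  x3 ≤ 4.8
  x2 ≤ 3
  x1, x2, x3, x4 ≥ 0.
At the optimum only stainless scrap, pig iron are positive (ferrochrome, ferrosilicon = 0). Binding constraints: sulfur and manganese.
Optimal quantities: stainless scrap = 0.6204 kg, pig iron = 3.463 kg.
Hence cost = 1.85·0.6204 + 0.43·3.463 = €2.6368.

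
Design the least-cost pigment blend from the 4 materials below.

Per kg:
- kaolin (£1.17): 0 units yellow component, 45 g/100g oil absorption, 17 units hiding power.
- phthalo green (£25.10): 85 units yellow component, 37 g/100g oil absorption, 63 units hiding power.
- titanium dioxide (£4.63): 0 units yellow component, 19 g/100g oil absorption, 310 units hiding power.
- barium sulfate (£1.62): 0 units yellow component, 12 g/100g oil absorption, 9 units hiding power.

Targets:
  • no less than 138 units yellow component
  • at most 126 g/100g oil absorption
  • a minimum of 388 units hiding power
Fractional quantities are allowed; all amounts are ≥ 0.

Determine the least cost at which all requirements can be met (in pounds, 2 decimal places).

£45.02

Let x1 = kg of kaolin, x2 = kg of phthalo green, x3 = kg of titanium dioxide, x4 = kg of barium sulfate.
Minimize 1.17x1 + 25.1x2 + 4.63x3 + 1.62x4 subject to:
  85x2 ≥ 138   (yellow component)
  45x1 + 37x2 + 19x3 + 12x4 ≤ 126   (oil absorption)
  17x1 + 63x2 + 310x3 + 9x4 ≥ 388   (hiding power)
  x1, x2, x3, x4 ≥ 0.
The optimal basis is {phthalo green, titanium dioxide}; kaolin, barium sulfate drop out. Binding constraints: yellow component and hiding power.
So phthalo green = 1.6235 kg, titanium dioxide = 0.92167 kg.
Objective = 25.1·1.6235 + 4.63·0.92167 = 45.0172.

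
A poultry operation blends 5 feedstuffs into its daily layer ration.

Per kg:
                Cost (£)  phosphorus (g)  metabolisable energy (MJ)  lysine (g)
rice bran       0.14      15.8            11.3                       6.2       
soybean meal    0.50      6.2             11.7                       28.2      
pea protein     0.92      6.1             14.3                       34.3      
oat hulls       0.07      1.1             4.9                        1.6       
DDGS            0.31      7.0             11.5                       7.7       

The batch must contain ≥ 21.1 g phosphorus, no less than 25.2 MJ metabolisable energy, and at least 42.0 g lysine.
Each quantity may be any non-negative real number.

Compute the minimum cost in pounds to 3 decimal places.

Treat it as an LP. Let x1 = kg of rice bran, x2 = kg of soybean meal, x3 = kg of pea protein, x4 = kg of oat hulls, x5 = kg of DDGS.
min 0.14x1 + 0.5x2 + 0.92x3 + 0.07x4 + 0.31x5 s.t.:
  15.8x1 + 6.2x2 + 6.1x3 + 1.1x4 + 7x5 ≥ 21.1   (phosphorus)
  11.3x1 + 11.7x2 + 14.3x3 + 4.9x4 + 11.5x5 ≥ 25.2   (metabolisable energy)
  6.2x1 + 28.2x2 + 34.3x3 + 1.6x4 + 7.7x5 ≥ 42   (lysine)
  x1, x2, x3, x4, x5 ≥ 0.
The minimum-cost mix takes nothing from pea protein, oat hulls, DDGS — only rice bran, soybean meal. Binding constraints: metabolisable energy and lysine.
Optimal quantities: rice bran = 0.89078 kg, soybean meal = 1.2935 kg.
Total cost: 0.14·0.89078 + 0.5·1.2935 = 0.77146.

£0.771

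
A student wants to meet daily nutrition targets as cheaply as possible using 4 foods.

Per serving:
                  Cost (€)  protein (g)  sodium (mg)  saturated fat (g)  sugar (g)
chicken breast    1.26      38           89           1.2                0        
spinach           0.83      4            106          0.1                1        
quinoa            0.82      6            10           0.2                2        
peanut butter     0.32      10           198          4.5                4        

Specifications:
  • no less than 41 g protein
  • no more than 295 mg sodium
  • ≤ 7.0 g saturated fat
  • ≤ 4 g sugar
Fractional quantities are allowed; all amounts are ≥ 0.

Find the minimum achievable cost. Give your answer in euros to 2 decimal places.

Let x1 = servings of chicken breast, x2 = servings of spinach, x3 = servings of quinoa, x4 = servings of peanut butter.
Minimize 1.26x1 + 0.83x2 + 0.82x3 + 0.32x4 s.t.:
  38x1 + 4x2 + 6x3 + 10x4 ≥ 41   (protein)
  89x1 + 106x2 + 10x3 + 198x4 ≤ 295   (sodium)
  1.2x1 + 0.1x2 + 0.2x3 + 4.5x4 ≤ 7   (saturated fat)
  1x2 + 2x3 + 4x4 ≤ 4   (sugar)
  x1, x2, x3, x4 ≥ 0.
The minimum-cost mix takes nothing from spinach, quinoa — only chicken breast, peanut butter. The protein and sugar requirements are met with equality.
Solving gives x1 = 0.8158, x4 = 1.
Total cost: 1.26·0.8158 + 0.32·1 = 1.3479.

€1.35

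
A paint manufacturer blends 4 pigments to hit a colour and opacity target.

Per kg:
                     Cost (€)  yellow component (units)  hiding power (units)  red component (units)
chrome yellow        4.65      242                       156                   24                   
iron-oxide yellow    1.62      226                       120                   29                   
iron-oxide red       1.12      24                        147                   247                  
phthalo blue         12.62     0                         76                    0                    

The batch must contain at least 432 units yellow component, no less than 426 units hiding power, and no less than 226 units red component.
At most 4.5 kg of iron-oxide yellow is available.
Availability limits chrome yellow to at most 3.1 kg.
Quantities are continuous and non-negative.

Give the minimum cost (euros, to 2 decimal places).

€4.48

This is a linear program. Let x1 = kg of chrome yellow, x2 = kg of iron-oxide yellow, x3 = kg of iron-oxide red, x4 = kg of phthalo blue.
Minimize 4.65x1 + 1.62x2 + 1.12x3 + 12.62x4 s.t.:
  242x1 + 226x2 + 24x3 ≥ 432   (yellow component)
  156x1 + 120x2 + 147x3 + 76x4 ≥ 426   (hiding power)
  24x1 + 29x2 + 247x3 ≥ 226   (red component)
  x2 ≤ 4.5
  x1 ≤ 3.1
  x1, x2, x3, x4 ≥ 0.
At the optimum only iron-oxide yellow, iron-oxide red are positive (chrome yellow, phthalo blue = 0). There the yellow component and hiding power constraints are tight.
That vertex is x2 = 1.756, x3 = 1.4645.
Objective = 1.62·1.756 + 1.12·1.4645 = 4.48496.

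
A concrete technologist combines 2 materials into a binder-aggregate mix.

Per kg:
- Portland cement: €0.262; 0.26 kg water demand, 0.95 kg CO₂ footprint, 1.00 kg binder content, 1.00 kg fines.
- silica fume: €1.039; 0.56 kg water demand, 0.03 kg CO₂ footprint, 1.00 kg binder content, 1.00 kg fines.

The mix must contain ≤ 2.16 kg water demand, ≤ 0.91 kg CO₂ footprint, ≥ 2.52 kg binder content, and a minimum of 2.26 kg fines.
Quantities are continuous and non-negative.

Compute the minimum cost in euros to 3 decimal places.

Set it up as a linear program. Let x1 = kg of Portland cement, x2 = kg of silica fume.
min 0.262x1 + 1.039x2 with:
  0.26x1 + 0.56x2 ≤ 2.16   (water demand)
  0.95x1 + 0.03x2 ≤ 0.91   (CO₂ footprint)
  1x1 + 1x2 ≥ 2.52   (binder content)
  1x1 + 1x2 ≥ 2.26   (fines)
  x1, x2 ≥ 0.
Both inputs are positive at the optimum. Binding constraints: CO₂ footprint and binder content.
Optimal quantities: Portland cement = 0.907 kg, silica fume = 1.613 kg.
Cost = 0.262·0.907 + 1.039·1.613 = 1.91354.

€1.914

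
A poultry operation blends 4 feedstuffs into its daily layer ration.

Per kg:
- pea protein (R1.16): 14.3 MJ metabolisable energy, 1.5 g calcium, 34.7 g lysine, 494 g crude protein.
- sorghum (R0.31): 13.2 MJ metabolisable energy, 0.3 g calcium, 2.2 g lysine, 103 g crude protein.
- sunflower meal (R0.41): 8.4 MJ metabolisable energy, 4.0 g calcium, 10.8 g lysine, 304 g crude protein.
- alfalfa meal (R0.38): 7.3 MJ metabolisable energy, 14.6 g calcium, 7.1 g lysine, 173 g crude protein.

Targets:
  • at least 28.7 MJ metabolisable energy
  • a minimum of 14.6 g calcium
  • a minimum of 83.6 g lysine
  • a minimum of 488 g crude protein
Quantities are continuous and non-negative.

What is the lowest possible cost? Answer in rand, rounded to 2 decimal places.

Set it up as a linear program. Let x1 = kg of pea protein, x2 = kg of sorghum, x3 = kg of sunflower meal, x4 = kg of alfalfa meal.
Minimise 1.16x1 + 0.31x2 + 0.41x3 + 0.38x4 with:
  14.3x1 + 13.2x2 + 8.4x3 + 7.3x4 ≥ 28.7   (metabolisable energy)
  1.5x1 + 0.3x2 + 4x3 + 14.6x4 ≥ 14.6   (calcium)
  34.7x1 + 2.2x2 + 10.8x3 + 7.1x4 ≥ 83.6   (lysine)
  494x1 + 103x2 + 304x3 + 173x4 ≥ 488   (crude protein)
  x1, x2, x3, x4 ≥ 0.
The optimal basis is {pea protein, alfalfa meal}; sorghum, sunflower meal drop out. The calcium and lysine requirements are met with equality.
Optimal quantities: pea protein = 2.252 kg, alfalfa meal = 0.7686 kg.
Total cost: 1.16·2.252 + 0.38·0.7686 = 2.9044.

R2.90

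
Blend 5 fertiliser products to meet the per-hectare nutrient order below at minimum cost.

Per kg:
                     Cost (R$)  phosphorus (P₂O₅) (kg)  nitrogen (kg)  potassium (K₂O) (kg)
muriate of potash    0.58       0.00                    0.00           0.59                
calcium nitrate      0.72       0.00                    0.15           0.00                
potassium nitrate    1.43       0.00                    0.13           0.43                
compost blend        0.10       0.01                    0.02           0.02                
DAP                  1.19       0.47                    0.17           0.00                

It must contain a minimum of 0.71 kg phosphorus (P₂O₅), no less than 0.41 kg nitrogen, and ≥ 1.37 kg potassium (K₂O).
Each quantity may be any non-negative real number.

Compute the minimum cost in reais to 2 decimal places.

R$3.66

Let x1 = kg of muriate of potash, x2 = kg of calcium nitrate, x3 = kg of potassium nitrate, x4 = kg of compost blend, x5 = kg of DAP.
min 0.58x1 + 0.72x2 + 1.43x3 + 0.1x4 + 1.19x5 subject to:
  0.01x4 + 0.47x5 ≥ 0.71   (phosphorus (P₂O₅))
  0.15x2 + 0.13x3 + 0.02x4 + 0.17x5 ≥ 0.41   (nitrogen)
  0.59x1 + 0.43x3 + 0.02x4 ≥ 1.37   (potassium (K₂O))
  x1, x2, x3, x4, x5 ≥ 0.
The minimum-cost mix takes nothing from calcium nitrate, potassium nitrate — only muriate of potash, compost blend, DAP. There the phosphorus (P₂O₅), nitrogen, potassium (K₂O) constraints are tight.
That vertex is x1 = 2.005, x4 = 9.351, x5 = 1.312.
Objective = 0.58·2.005 + 0.1·9.351 + 1.19·1.312 = 3.6593.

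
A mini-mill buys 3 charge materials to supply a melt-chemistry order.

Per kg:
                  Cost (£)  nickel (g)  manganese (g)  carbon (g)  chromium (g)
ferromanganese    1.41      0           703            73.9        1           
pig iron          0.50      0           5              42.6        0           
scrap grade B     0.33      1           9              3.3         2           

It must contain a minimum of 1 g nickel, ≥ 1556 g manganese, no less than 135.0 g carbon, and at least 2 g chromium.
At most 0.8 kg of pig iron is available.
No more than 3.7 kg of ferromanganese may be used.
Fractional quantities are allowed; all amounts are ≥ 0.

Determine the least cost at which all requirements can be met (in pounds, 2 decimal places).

This is a linear program. Let x1 = kg of ferromanganese, x2 = kg of pig iron, x3 = kg of scrap grade B.
Minimise 1.41x1 + 0.5x2 + 0.33x3 subject to:
  1x3 ≥ 1   (nickel)
  703x1 + 5x2 + 9x3 ≥ 1556   (manganese)
  73.9x1 + 42.6x2 + 3.3x3 ≥ 135   (carbon)
  1x1 + 2x3 ≥ 2   (chromium)
  x2 ≤ 0.8
  x1 ≤ 3.7
  x1, x2, x3 ≥ 0.
The minimum-cost mix takes nothing from pig iron — only ferromanganese, scrap grade B. There the nickel and manganese constraints are tight.
Solving gives x1 = 2.201, x3 = 1.
Hence cost = 1.41·2.201 + 0.33·1 = £3.4334.

£3.43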